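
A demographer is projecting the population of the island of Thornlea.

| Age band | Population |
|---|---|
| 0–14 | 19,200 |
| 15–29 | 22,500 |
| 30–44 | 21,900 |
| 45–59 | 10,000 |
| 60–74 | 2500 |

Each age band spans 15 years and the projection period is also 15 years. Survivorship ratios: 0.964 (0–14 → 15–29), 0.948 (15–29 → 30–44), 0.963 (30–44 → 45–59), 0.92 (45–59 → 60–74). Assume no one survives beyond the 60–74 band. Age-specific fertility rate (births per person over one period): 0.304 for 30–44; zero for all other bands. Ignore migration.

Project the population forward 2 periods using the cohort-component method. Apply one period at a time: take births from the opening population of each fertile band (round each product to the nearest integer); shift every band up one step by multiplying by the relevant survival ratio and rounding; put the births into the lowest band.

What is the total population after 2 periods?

70393

Period 1:
Births: 21900 × 0.304 = 6658
15–29: 19200 × 0.964 = 18509
30–44: 22500 × 0.948 = 21330
45–59: 21900 × 0.963 = 21090
60–74: 10000 × 0.92 = 9200
Population now: 0–14=6658, 15–29=18509, 30–44=21330, 45–59=21090, 60–74=9200
Period 2:
Births: 21330 × 0.304 = 6484
15–29: 6658 × 0.964 = 6418
30–44: 18509 × 0.948 = 17547
45–59: 21330 × 0.963 = 20541
60–74: 21090 × 0.92 = 19403
Population now: 0–14=6484, 15–29=6418, 30–44=17547, 45–59=20541, 60–74=19403
Total after period 2: 6484 + 6418 + 17547 + 20541 + 19403 = 70393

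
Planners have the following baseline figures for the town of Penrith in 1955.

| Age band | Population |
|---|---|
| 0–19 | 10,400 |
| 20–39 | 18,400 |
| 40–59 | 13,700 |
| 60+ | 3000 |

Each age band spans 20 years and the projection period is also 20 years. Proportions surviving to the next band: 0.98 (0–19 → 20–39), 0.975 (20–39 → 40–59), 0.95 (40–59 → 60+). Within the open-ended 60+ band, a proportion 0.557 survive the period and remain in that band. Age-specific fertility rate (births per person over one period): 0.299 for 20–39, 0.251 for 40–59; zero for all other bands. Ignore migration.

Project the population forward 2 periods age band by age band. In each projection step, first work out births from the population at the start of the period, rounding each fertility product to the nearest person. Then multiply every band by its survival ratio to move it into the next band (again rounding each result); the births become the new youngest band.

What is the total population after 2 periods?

Call the bands 1 to 4, youngest first.
Period 1:
Births: 18400 × 0.299 = 5502 ; 13700 × 0.251 = 3439 → total 8941
Band 2: 10400 × 0.98 = 10192
Band 3: 18400 × 0.975 = 17940
Band 4: 13700 × 0.95 + 3000 × 0.557 = 13015 + 1671 = 14686
Giving 8941 / 10192 / 17940 / 14686.
Period 2:
Births: 10192 × 0.299 = 3047 ; 17940 × 0.251 = 4503 → total 7550
Band 2: 8941 × 0.98 = 8762
Band 3: 10192 × 0.975 = 9937
Band 4: 17940 × 0.95 + 14686 × 0.557 = 17043 + 8180 = 25223
Giving 7550 / 8762 / 9937 / 25223.
Total after period 2: 7550 + 8762 + 9937 + 25223 = 51472

51472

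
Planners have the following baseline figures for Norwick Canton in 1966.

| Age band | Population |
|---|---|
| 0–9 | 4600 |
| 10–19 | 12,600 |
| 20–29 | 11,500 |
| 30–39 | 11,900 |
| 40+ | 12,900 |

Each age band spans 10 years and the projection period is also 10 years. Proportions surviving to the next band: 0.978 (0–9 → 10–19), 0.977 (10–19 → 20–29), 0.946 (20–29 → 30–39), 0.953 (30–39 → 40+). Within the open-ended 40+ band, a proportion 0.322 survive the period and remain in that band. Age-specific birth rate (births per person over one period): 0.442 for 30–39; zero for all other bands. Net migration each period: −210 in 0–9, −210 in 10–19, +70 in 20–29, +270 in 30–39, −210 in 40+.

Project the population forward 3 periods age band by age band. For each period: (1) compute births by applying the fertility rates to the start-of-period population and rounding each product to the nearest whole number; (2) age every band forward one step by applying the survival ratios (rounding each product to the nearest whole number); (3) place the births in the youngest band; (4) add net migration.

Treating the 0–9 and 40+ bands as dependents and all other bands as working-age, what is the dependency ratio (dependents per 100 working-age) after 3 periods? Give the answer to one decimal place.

158.5

(Groups numbered youngest = 1 to oldest = 5.)
— Period 1 —
Births: 11900 * 0.442 = 5260
Group 2: 4600 * 0.978 = 4499
Group 3: 12600 * 0.977 = 12310
Group 4: 11500 * 0.946 = 10879
Group 5: 11900 * 0.953 + 12900 * 0.322 = 11341 + 4154 = 15495
Net migration: Group 1 − 210 → 5050; Group 2 − 210 → 4289; Group 3 + 70 → 12380; Group 4 + 270 → 11149; Group 5 − 210 → 15285
End of period: [5050, 4289, 12380, 11149, 15285]
— Period 2 —
Births: 11149 * 0.442 = 4928
Group 2: 5050 * 0.978 = 4939
Group 3: 4289 * 0.977 = 4190
Group 4: 12380 * 0.946 = 11711
Group 5: 11149 * 0.953 + 15285 * 0.322 = 10625 + 4922 = 15547
Net migration: Group 1 − 210 → 4718; Group 2 − 210 → 4729; Group 3 + 70 → 4260; Group 4 + 270 → 11981; Group 5 − 210 → 15337
End of period: [4718, 4729, 4260, 11981, 15337]
— Period 3 —
Births: 11981 * 0.442 = 5296
Group 2: 4718 * 0.978 = 4614
Group 3: 4729 * 0.977 = 4620
Group 4: 4260 * 0.946 = 4030
Group 5: 11981 * 0.953 + 15337 * 0.322 = 11418 + 4939 = 16357
Net migration: Group 1 − 210 → 5086; Group 2 − 210 → 4404; Group 3 + 70 → 4690; Group 4 + 270 → 4300; Group 5 − 210 → 16147
End of period: [5086, 4404, 4690, 4300, 16147]
Dependents (band 0–9 + band 40+) = 5086 + 16147 = 21233; working-age = 13394; ratio = 21233/13394 × 100 = 158.5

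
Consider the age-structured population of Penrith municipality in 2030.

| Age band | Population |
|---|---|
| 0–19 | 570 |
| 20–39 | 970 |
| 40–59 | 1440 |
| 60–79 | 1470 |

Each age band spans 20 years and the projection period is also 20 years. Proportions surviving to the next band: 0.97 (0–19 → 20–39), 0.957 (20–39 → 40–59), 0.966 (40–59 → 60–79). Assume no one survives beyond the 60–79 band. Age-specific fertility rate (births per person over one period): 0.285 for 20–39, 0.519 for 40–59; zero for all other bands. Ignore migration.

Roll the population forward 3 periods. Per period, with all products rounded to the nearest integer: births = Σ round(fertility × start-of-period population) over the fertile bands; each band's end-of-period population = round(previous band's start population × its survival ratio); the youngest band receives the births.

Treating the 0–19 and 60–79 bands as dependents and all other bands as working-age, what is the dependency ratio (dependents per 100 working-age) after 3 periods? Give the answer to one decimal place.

68.1

Let band 1 be 0–19 through band 4 = 60–79.
Period 1.
Births: 970 × 0.285 = 276 ; 1440 × 0.519 = 747 → 1023
Band 2: 570 × 0.97 = 553
Band 3: 970 × 0.957 = 928
Band 4: 1440 × 0.966 = 1391
End of period: [1023, 553, 928, 1391]
Period 2.
Births: 553 × 0.285 = 158 ; 928 × 0.519 = 482 → 640
Band 2: 1023 × 0.97 = 992
Band 3: 553 × 0.957 = 529
Band 4: 928 × 0.966 = 896
End of period: [640, 992, 529, 896]
Period 3.
Births: 992 × 0.285 = 283 ; 529 × 0.519 = 275 → 558
Band 2: 640 × 0.97 = 621
Band 3: 992 × 0.957 = 949
Band 4: 529 × 0.966 = 511
End of period: [558, 621, 949, 511]
Dependents (band 0–19 + band 60–79) = 558 + 511 = 1069; working-age = 1570; ratio = 1069/1570 × 100 = 68.1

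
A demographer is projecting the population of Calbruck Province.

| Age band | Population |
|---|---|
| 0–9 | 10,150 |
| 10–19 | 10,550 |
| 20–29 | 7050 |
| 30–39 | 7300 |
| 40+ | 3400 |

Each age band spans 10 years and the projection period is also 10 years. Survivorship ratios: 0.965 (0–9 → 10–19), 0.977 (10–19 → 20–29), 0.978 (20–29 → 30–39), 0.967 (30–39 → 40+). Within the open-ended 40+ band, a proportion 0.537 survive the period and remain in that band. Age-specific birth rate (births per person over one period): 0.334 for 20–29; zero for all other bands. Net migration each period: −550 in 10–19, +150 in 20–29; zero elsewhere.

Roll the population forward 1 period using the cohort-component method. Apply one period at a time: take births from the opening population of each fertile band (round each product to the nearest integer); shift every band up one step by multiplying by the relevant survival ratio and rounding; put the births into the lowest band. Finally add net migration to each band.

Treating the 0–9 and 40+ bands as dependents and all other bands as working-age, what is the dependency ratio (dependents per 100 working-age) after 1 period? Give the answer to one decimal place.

42.3

Call the groups 1 to 5, youngest first.
— Period 1 —
Births: 7050 × 0.334 = 2355
Group 2: 10150 × 0.965 = 9795
Group 3: 10550 × 0.977 = 10307
Group 4: 7050 × 0.978 = 6895
Group 5: 7300 × 0.967 + 3400 × 0.537 = 7059 + 1826 = 8885
Net migration: Group 2 − 550 → 9245; Group 3 + 150 → 10457
Giving 2355 / 9245 / 10457 / 6895 / 8885.
Dependents (band 0–9 + band 40+) = 2355 + 8885 = 11240; working-age = 26597; ratio = 11240/26597 × 100 = 42.3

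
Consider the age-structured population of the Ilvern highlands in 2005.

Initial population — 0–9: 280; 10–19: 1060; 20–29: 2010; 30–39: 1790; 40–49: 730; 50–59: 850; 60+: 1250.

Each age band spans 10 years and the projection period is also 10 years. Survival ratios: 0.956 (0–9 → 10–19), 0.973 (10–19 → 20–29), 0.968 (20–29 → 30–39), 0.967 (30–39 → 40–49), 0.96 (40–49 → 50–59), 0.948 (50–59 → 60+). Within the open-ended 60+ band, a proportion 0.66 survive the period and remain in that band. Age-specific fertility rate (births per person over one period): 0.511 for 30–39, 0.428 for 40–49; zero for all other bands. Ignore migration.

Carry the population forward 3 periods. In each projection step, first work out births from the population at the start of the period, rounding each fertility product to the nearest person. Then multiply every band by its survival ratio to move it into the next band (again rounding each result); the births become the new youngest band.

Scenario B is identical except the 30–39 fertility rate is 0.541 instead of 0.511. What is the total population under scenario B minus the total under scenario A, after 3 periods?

Call the bands 1 to 7, youngest first.
— Period 1 —
Births: 1790 * 0.511 = 915, 730 * 0.428 = 312 → total 1227
Band 2: 280 * 0.956 = 268
Band 3: 1060 * 0.973 = 1031
Band 4: 2010 * 0.968 = 1946
Band 5: 1790 * 0.967 = 1731
Band 6: 730 * 0.96 = 701
Band 7: 850 * 0.948 + 1250 * 0.66 = 806 + 825 = 1631
→ [1227, 268, 1031, 1946, 1731, 701, 1631]
— Period 2 —
Births: 1946 * 0.511 = 994, 1731 * 0.428 = 741 → total 1735
Band 2: 1227 * 0.956 = 1173
Band 3: 268 * 0.973 = 261
Band 4: 1031 * 0.968 = 998
Band 5: 1946 * 0.967 = 1882
Band 6: 1731 * 0.96 = 1662
Band 7: 701 * 0.948 + 1631 * 0.66 = 665 + 1076 = 1741
→ [1735, 1173, 261, 998, 1882, 1662, 1741]
— Period 3 —
Births: 998 * 0.511 = 510, 1882 * 0.428 = 805 → total 1315
Band 2: 1735 * 0.956 = 1659
Band 3: 1173 * 0.973 = 1141
Band 4: 261 * 0.968 = 253
Band 5: 998 * 0.967 = 965
Band 6: 1882 * 0.96 = 1807
Band 7: 1662 * 0.948 + 1741 * 0.66 = 1576 + 1149 = 2725
→ [1315, 1659, 1141, 253, 965, 1807, 2725]
Scenario A total after 3 periods: 9865
Scenario B projection —
— Period 1 —
Births: 1790 * 0.541 = 968, 730 * 0.428 = 312 → total 1280
Band 2: 280 * 0.956 = 268
Band 3: 1060 * 0.973 = 1031
Band 4: 2010 * 0.968 = 1946
Band 5: 1790 * 0.967 = 1731
Band 6: 730 * 0.96 = 701
Band 7: 850 * 0.948 + 1250 * 0.66 = 806 + 825 = 1631
→ [1280, 268, 1031, 1946, 1731, 701, 1631]
— Period 2 —
Births: 1946 * 0.541 = 1053, 1731 * 0.428 = 741 → total 1794
Band 2: 1280 * 0.956 = 1224
Band 3: 268 * 0.973 = 261
Band 4: 1031 * 0.968 = 998
Band 5: 1946 * 0.967 = 1882
Band 6: 1731 * 0.96 = 1662
Band 7: 701 * 0.948 + 1631 * 0.66 = 665 + 1076 = 1741
→ [1794, 1224, 261, 998, 1882, 1662, 1741]
— Period 3 —
Births: 998 * 0.541 = 540, 1882 * 0.428 = 805 → total 1345
Band 2: 1794 * 0.956 = 1715
Band 3: 1224 * 0.973 = 1191
Band 4: 261 * 0.968 = 253
Band 5: 998 * 0.967 = 965
Band 6: 1882 * 0.96 = 1807
Band 7: 1662 * 0.948 + 1741 * 0.66 = 1576 + 1149 = 2725
→ [1345, 1715, 1191, 253, 965, 1807, 2725]
Scenario B total after 3 periods: 10001
Difference B − A = 10001 − 9865 = 136

136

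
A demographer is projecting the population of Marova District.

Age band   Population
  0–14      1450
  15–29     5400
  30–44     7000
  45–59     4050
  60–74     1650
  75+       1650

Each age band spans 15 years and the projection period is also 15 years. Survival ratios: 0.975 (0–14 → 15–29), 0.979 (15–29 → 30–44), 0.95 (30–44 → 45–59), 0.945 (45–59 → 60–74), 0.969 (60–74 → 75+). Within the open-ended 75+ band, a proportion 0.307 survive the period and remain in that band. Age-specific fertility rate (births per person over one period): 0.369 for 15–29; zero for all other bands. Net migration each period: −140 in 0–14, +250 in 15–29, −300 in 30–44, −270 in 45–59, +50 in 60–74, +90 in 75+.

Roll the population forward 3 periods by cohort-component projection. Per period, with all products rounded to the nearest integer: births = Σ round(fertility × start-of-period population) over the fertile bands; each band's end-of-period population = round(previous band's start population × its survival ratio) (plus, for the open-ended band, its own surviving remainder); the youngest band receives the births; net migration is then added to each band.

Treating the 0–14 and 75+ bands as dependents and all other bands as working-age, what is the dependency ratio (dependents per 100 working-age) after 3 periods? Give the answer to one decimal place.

Let band 1 be 0–14 through band 6 = 75+.
After projecting period 1:
Births: 5400 * 0.369 = 1993
Band 2: 1450 * 0.975 = 1414
Band 3: 5400 * 0.979 = 5287
Band 4: 7000 * 0.95 = 6650
Band 5: 4050 * 0.945 = 3827
Band 6: 1650 * 0.969 + 1650 * 0.307 = 1599 + 507 = 2106
Net migration: Band 1 − 140 → 1853; Band 2 + 250 → 1664; Band 3 − 300 → 4987; Band 4 − 270 → 6380; Band 5 + 50 → 3877; Band 6 + 90 → 2196
→ [1853, 1664, 4987, 6380, 3877, 2196]
After projecting period 2:
Births: 1664 * 0.369 = 614
Band 2: 1853 * 0.975 = 1807
Band 3: 1664 * 0.979 = 1629
Band 4: 4987 * 0.95 = 4738
Band 5: 6380 * 0.945 = 6029
Band 6: 3877 * 0.969 + 2196 * 0.307 = 3757 + 674 = 4431
Net migration: Band 1 − 140 → 474; Band 2 + 250 → 2057; Band 3 − 300 → 1329; Band 4 − 270 → 4468; Band 5 + 50 → 6079; Band 6 + 90 → 4521
→ [474, 2057, 1329, 4468, 6079, 4521]
After projecting period 3:
Births: 2057 * 0.369 = 759
Band 2: 474 * 0.975 = 462
Band 3: 2057 * 0.979 = 2014
Band 4: 1329 * 0.95 = 1263
Band 5: 4468 * 0.945 = 4222
Band 6: 6079 * 0.969 + 4521 * 0.307 = 5891 + 1388 = 7279
Net migration: Band 1 − 140 → 619; Band 2 + 250 → 712; Band 3 − 300 → 1714; Band 4 − 270 → 993; Band 5 + 50 → 4272; Band 6 + 90 → 7369
→ [619, 712, 1714, 993, 4272, 7369]
Dependents (band 0–14 + band 75+) = 619 + 7369 = 7988; working-age = 7691; ratio = 7988/7691 × 100 = 103.9

103.9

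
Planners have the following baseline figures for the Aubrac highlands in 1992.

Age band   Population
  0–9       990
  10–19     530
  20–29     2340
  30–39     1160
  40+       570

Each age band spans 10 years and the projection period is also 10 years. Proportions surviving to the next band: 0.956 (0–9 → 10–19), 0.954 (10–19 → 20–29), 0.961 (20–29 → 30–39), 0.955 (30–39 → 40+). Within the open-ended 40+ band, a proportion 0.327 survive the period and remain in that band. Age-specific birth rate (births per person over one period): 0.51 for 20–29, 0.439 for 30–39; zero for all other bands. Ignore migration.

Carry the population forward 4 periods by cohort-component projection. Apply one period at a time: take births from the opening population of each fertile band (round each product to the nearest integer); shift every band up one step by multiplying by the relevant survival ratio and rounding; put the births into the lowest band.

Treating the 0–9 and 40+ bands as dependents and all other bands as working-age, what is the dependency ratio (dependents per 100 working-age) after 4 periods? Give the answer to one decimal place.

74.3

(Groups numbered youngest = 1 to oldest = 5.)
[period 1]
Births: 2340 × 0.51 = 1193  |  1160 × 0.439 = 509 → total 1702
Group 2: 990 × 0.956 = 946
Group 3: 530 × 0.954 = 506
Group 4: 2340 × 0.961 = 2249
Group 5: 1160 × 0.955 + 570 × 0.327 = 1108 + 186 = 1294
End of period: [1702, 946, 506, 2249, 1294]
[period 2]
Births: 506 × 0.51 = 258  |  2249 × 0.439 = 987 → total 1245
Group 2: 1702 × 0.956 = 1627
Group 3: 946 × 0.954 = 902
Group 4: 506 × 0.961 = 486
Group 5: 2249 × 0.955 + 1294 × 0.327 = 2148 + 423 = 2571
End of period: [1245, 1627, 902, 486, 2571]
[period 3]
Births: 902 × 0.51 = 460  |  486 × 0.439 = 213 → total 673
Group 2: 1245 × 0.956 = 1190
Group 3: 1627 × 0.954 = 1552
Group 4: 902 × 0.961 = 867
Group 5: 486 × 0.955 + 2571 × 0.327 = 464 + 841 = 1305
End of period: [673, 1190, 1552, 867, 1305]
[period 4]
Births: 1552 × 0.51 = 792  |  867 × 0.439 = 381 → total 1173
Group 2: 673 × 0.956 = 643
Group 3: 1190 × 0.954 = 1135
Group 4: 1552 × 0.961 = 1491
Group 5: 867 × 0.955 + 1305 × 0.327 = 828 + 427 = 1255
End of period: [1173, 643, 1135, 1491, 1255]
Dependents (band 0–9 + band 40+) = 1173 + 1255 = 2428; working-age = 3269; ratio = 2428/3269 × 100 = 74.3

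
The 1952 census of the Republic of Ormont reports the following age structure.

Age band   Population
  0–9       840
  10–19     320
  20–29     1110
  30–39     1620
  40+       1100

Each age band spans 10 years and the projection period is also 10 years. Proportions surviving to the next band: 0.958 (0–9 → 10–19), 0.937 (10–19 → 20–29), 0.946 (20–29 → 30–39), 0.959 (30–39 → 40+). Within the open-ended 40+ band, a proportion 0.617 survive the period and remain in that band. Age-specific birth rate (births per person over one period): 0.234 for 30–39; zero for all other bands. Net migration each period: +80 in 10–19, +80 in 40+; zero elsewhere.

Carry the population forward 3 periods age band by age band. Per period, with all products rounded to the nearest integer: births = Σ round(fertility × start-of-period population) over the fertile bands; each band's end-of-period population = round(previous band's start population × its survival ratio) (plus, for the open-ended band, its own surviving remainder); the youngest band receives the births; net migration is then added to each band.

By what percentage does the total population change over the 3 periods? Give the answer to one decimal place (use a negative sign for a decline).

-30.2

Call the bands 1 to 5, youngest first.
[period 1]
Births: 1620 × 0.234 = 379
Band 2: 840 × 0.958 = 805
Band 3: 320 × 0.937 = 300
Band 4: 1110 × 0.946 = 1050
Band 5: 1620 × 0.959 + 1100 × 0.617 = 1554 + 679 = 2233
Net migration: Band 2 + 80 → 885; Band 5 + 80 → 2313
End of period: [379, 885, 300, 1050, 2313]
[period 2]
Births: 1050 × 0.234 = 246
Band 2: 379 × 0.958 = 363
Band 3: 885 × 0.937 = 829
Band 4: 300 × 0.946 = 284
Band 5: 1050 × 0.959 + 2313 × 0.617 = 1007 + 1427 = 2434
Net migration: Band 2 + 80 → 443; Band 5 + 80 → 2514
End of period: [246, 443, 829, 284, 2514]
[period 3]
Births: 284 × 0.234 = 66
Band 2: 246 × 0.958 = 236
Band 3: 443 × 0.937 = 415
Band 4: 829 × 0.946 = 784
Band 5: 284 × 0.959 + 2514 × 0.617 = 272 + 1551 = 1823
Net migration: Band 2 + 80 → 316; Band 5 + 80 → 1903
End of period: [66, 316, 415, 784, 1903]
Total: 4990 → 3484; change = -1506; percentage change = -30.2%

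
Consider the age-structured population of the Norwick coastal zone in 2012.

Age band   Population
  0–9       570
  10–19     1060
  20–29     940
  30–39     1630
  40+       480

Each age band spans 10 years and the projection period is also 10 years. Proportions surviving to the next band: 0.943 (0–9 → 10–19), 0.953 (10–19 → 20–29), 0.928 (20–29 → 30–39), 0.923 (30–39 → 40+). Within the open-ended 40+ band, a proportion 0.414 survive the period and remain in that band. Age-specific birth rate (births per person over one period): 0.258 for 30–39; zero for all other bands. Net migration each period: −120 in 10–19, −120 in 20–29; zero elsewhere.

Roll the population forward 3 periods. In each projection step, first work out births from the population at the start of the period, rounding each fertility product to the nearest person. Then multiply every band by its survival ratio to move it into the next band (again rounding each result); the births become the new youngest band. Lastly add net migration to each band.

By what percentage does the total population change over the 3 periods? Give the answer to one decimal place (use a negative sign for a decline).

— Period 1 —
Births: 1630 × 0.258 = 421
10–19: 570 × 0.943 = 538
20–29: 1060 × 0.953 = 1010
30–39: 940 × 0.928 = 872
40+: 1630 × 0.923 + 480 × 0.414 = 1504 + 199 = 1703
Net migration: 10–19 − 120 → 418; 20–29 − 120 → 890
End of period: [421, 418, 890, 872, 1703]
— Period 2 —
Births: 872 × 0.258 = 225
10–19: 421 × 0.943 = 397
20–29: 418 × 0.953 = 398
30–39: 890 × 0.928 = 826
40+: 872 × 0.923 + 1703 × 0.414 = 805 + 705 = 1510
Net migration: 10–19 − 120 → 277; 20–29 − 120 → 278
End of period: [225, 277, 278, 826, 1510]
— Period 3 —
Births: 826 × 0.258 = 213
10–19: 225 × 0.943 = 212
20–29: 277 × 0.953 = 264
30–39: 278 × 0.928 = 258
40+: 826 × 0.923 + 1510 × 0.414 = 762 + 625 = 1387
Net migration: 10–19 − 120 → 92; 20–29 − 120 → 144
End of period: [213, 92, 144, 258, 1387]
Total: 4680 → 2094; change = -2586; percentage change = -55.3%

-55.3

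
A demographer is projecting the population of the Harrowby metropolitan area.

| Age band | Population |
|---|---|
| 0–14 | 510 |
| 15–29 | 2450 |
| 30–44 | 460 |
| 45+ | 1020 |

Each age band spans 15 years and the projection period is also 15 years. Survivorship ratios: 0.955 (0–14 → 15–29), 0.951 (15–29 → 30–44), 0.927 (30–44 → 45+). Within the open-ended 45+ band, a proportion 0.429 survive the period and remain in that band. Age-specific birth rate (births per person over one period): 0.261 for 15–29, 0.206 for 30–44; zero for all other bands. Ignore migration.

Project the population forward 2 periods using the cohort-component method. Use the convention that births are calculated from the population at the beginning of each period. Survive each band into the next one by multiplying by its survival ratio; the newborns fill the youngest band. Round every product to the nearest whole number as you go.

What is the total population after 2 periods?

4302

— Period 1 —
Births: 2450 × 0.261 = 639 ; 460 × 0.206 = 95 — total 734
15–29: 510 × 0.955 = 487
30–44: 2450 × 0.951 = 2330
45+: 460 × 0.927 + 1020 × 0.429 = 426 + 438 = 864
Giving 734 / 487 / 2330 / 864.
— Period 2 —
Births: 487 × 0.261 = 127 ; 2330 × 0.206 = 480 — total 607
15–29: 734 × 0.955 = 701
30–44: 487 × 0.951 = 463
45+: 2330 × 0.927 + 864 × 0.429 = 2160 + 371 = 2531
Giving 607 / 701 / 463 / 2531.
Total after period 2: 607 + 701 + 463 + 2531 = 4302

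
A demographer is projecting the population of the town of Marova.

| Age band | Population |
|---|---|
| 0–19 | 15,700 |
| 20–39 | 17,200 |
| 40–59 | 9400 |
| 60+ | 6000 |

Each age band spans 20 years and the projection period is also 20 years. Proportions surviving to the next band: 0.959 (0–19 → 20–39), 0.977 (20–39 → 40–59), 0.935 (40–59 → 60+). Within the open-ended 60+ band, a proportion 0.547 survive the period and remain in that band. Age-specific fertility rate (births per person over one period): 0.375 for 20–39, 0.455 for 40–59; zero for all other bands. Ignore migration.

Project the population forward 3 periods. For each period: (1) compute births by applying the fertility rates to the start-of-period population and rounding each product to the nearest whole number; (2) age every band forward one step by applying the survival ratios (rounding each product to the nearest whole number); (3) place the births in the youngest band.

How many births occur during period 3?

Numbering the groups 1..4 from youngest to oldest:
Period 1.
Births: 17200 × 0.375 = 6450 ; 9400 × 0.455 = 4277 — total 10727
Group 2: 15700 × 0.959 = 15056
Group 3: 17200 × 0.977 = 16804
Group 4: 9400 × 0.935 + 6000 × 0.547 = 8789 + 3282 = 12071
→ [10727, 15056, 16804, 12071]
Period 2.
Births: 15056 × 0.375 = 5646 ; 16804 × 0.455 = 7646 — total 13292
Group 2: 10727 × 0.959 = 10287
Group 3: 15056 × 0.977 = 14710
Group 4: 16804 × 0.935 + 12071 × 0.547 = 15712 + 6603 = 22315
→ [13292, 10287, 14710, 22315]
Period 3.
Births: 10287 × 0.375 = 3858 ; 14710 × 0.455 = 6693 — total 10551
Group 2: 13292 × 0.959 = 12747
Group 3: 10287 × 0.977 = 10050
Group 4: 14710 × 0.935 + 22315 × 0.547 = 13754 + 12206 = 25960
→ [10551, 12747, 10050, 25960]

10551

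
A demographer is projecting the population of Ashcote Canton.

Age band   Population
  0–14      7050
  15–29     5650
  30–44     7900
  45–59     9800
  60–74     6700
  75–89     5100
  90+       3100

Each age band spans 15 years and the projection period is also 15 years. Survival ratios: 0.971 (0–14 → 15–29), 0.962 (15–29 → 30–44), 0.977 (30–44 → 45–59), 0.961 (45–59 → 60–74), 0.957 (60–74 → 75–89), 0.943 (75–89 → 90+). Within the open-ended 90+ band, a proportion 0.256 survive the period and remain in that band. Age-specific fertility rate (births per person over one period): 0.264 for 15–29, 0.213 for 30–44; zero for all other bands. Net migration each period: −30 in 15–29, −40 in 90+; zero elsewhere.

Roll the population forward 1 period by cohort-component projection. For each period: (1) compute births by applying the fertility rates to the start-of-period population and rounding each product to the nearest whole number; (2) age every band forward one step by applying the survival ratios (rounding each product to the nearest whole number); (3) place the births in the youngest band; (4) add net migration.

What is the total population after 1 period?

Period 1:
Births: 5650 * 0.264 = 1492  |  7900 * 0.213 = 1683 ⇒ total 3175
15–29: 7050 * 0.971 = 6846
30–44: 5650 * 0.962 = 5435
45–59: 7900 * 0.977 = 7718
60–74: 9800 * 0.961 = 9418
75–89: 6700 * 0.957 = 6412
90+: 5100 * 0.943 + 3100 * 0.256 = 4809 + 794 = 5603
Net migration: 15–29 − 30 → 6816; 90+ − 40 → 5563
Giving 3175 / 6816 / 5435 / 7718 / 9418 / 6412 / 5563.
Total after period 1: 3175 + 6816 + 5435 + 7718 + 9418 + 6412 + 5563 = 44537

44537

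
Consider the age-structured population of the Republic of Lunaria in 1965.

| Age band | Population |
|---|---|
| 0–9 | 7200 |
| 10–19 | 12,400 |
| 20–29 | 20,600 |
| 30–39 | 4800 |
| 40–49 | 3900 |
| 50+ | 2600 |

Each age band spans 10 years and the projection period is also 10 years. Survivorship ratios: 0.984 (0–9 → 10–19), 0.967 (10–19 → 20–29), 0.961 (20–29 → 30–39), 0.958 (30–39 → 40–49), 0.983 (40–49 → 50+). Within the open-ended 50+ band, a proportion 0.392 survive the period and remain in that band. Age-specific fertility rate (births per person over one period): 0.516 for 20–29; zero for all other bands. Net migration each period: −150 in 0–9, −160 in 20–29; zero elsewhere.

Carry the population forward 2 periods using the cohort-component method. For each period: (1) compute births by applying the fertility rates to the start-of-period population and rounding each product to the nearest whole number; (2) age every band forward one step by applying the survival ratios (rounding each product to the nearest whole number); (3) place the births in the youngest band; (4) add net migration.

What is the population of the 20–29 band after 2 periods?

6691

Period 1.
Births: 20600 × 0.516 = 10630
10–19: 7200 × 0.984 = 7085
20–29: 12400 × 0.967 = 11991
30–39: 20600 × 0.961 = 19797
40–49: 4800 × 0.958 = 4598
50+: 3900 × 0.983 + 2600 × 0.392 = 3834 + 1019 = 4853
Net migration: 0–9 − 150 → 10480; 20–29 − 160 → 11831
Giving 10480 / 7085 / 11831 / 19797 / 4598 / 4853.
Period 2.
Births: 11831 × 0.516 = 6105
10–19: 10480 × 0.984 = 10312
20–29: 7085 × 0.967 = 6851
30–39: 11831 × 0.961 = 11370
40–49: 19797 × 0.958 = 18966
50+: 4598 × 0.983 + 4853 × 0.392 = 4520 + 1902 = 6422
Net migration: 0–9 − 150 → 5955; 20–29 − 160 → 6691
Giving 5955 / 10312 / 6691 / 11370 / 18966 / 6422.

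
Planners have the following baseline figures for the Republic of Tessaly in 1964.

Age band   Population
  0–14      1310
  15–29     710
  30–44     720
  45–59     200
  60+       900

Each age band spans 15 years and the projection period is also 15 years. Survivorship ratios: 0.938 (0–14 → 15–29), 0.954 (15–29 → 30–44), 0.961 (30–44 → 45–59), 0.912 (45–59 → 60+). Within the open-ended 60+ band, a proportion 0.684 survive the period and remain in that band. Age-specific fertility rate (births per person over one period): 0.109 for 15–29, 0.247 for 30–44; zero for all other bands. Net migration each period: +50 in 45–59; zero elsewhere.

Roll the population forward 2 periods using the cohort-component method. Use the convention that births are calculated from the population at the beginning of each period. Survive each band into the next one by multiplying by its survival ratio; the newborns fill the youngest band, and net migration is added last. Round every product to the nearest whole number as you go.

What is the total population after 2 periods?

After projecting period 1:
Births: 710 * 0.109 = 77 ; 720 * 0.247 = 178 — total 255
15–29: 1310 * 0.938 = 1229
30–44: 710 * 0.954 = 677
45–59: 720 * 0.961 = 692
60+: 200 * 0.912 + 900 * 0.684 = 182 + 616 = 798
Net migration: 45–59 + 50 → 742
Population now: 0–14=255, 15–29=1229, 30–44=677, 45–59=742, 60+=798
After projecting period 2:
Births: 1229 * 0.109 = 134 ; 677 * 0.247 = 167 — total 301
15–29: 255 * 0.938 = 239
30–44: 1229 * 0.954 = 1172
45–59: 677 * 0.961 = 651
60+: 742 * 0.912 + 798 * 0.684 = 677 + 546 = 1223
Net migration: 45–59 + 50 → 701
Population now: 0–14=301, 15–29=239, 30–44=1172, 45–59=701, 60+=1223
Total after period 2: 301 + 239 + 1172 + 701 + 1223 = 3636

3636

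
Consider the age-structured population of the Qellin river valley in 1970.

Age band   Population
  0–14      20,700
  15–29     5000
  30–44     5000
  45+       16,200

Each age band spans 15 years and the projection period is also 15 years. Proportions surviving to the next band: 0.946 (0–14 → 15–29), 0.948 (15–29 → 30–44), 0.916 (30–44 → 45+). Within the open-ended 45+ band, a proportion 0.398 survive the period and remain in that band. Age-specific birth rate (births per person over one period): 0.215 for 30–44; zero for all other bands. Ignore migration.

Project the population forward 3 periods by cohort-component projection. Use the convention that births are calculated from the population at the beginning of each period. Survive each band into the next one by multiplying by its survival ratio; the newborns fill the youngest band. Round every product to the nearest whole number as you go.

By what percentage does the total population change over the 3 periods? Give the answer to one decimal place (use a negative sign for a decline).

-43.7

[period 1]
Births: 5000 × 0.215 = 1075
15–29: 20700 × 0.946 = 19582
30–44: 5000 × 0.948 = 4740
45+: 5000 × 0.916 + 16200 × 0.398 = 4580 + 6448 = 11028
End of period: [1075, 19582, 4740, 11028]
[period 2]
Births: 4740 × 0.215 = 1019
15–29: 1075 × 0.946 = 1017
30–44: 19582 × 0.948 = 18564
45+: 4740 × 0.916 + 11028 × 0.398 = 4342 + 4389 = 8731
End of period: [1019, 1017, 18564, 8731]
[period 3]
Births: 18564 × 0.215 = 3991
15–29: 1019 × 0.946 = 964
30–44: 1017 × 0.948 = 964
45+: 18564 × 0.916 + 8731 × 0.398 = 17005 + 3475 = 20480
End of period: [3991, 964, 964, 20480]
Total: 46900 → 26399; change = -20501; percentage change = -43.7%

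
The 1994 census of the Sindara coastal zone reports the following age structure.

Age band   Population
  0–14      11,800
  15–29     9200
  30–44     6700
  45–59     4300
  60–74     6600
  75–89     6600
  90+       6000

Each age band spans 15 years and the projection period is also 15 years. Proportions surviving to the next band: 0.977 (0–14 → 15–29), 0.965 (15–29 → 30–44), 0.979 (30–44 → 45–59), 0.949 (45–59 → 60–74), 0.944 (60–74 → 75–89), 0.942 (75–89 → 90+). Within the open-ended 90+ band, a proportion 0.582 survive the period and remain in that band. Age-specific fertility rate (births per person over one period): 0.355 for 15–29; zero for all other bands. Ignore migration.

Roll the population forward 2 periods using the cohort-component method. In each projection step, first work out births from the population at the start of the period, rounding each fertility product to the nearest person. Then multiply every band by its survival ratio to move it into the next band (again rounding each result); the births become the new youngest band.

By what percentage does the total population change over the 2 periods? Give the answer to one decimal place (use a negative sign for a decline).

After projecting period 1:
Births: 9200 × 0.355 = 3266
15–29: 11800 × 0.977 = 11529
30–44: 9200 × 0.965 = 8878
45–59: 6700 × 0.979 = 6559
60–74: 4300 × 0.949 = 4081
75–89: 6600 × 0.944 = 6230
90+: 6600 × 0.942 + 6000 × 0.582 = 6217 + 3492 = 9709
→ [3266, 11529, 8878, 6559, 4081, 6230, 9709]
After projecting period 2:
Births: 11529 × 0.355 = 4093
15–29: 3266 × 0.977 = 3191
30–44: 11529 × 0.965 = 11125
45–59: 8878 × 0.979 = 8692
60–74: 6559 × 0.949 = 6224
75–89: 4081 × 0.944 = 3852
90+: 6230 × 0.942 + 9709 × 0.582 = 5869 + 5651 = 11520
→ [4093, 3191, 11125, 8692, 6224, 3852, 11520]
Total: 51200 → 48697; change = -2503; percentage change = -4.9%

-4.9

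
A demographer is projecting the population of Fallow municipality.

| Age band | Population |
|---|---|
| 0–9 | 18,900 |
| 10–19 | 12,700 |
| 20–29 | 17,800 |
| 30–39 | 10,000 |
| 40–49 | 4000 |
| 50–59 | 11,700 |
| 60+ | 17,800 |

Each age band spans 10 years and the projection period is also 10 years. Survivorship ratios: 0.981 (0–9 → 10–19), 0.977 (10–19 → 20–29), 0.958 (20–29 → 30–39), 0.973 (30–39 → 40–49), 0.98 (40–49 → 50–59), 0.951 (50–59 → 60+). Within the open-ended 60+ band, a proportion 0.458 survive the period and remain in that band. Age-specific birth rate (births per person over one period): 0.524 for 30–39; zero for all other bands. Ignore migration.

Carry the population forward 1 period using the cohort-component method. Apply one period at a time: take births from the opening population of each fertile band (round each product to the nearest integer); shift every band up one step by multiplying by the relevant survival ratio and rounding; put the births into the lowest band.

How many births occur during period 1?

— Period 1 —
Births: 10000 * 0.524 = 5240
10–19: 18900 * 0.981 = 18541
20–29: 12700 * 0.977 = 12408
30–39: 17800 * 0.958 = 17052
40–49: 10000 * 0.973 = 9730
50–59: 4000 * 0.98 = 3920
60+: 11700 * 0.951 + 17800 * 0.458 = 11127 + 8152 = 19279
End of period: [5240, 18541, 12408, 17052, 9730, 3920, 19279]

5240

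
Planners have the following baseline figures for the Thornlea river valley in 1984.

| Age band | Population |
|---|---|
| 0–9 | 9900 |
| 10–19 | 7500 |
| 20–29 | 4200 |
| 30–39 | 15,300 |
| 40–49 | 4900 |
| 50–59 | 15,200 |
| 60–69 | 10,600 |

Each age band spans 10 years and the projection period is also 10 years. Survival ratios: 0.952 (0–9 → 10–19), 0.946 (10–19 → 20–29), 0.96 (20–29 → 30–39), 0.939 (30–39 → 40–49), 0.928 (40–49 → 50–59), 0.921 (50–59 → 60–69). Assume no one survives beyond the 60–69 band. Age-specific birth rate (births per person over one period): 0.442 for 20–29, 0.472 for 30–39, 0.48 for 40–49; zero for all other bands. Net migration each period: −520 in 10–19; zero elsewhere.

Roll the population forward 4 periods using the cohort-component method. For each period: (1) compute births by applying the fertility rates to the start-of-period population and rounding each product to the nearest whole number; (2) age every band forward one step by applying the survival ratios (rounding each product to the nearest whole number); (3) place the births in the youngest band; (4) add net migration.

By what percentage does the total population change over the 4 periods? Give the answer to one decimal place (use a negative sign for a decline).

-18.0

Period 1.
Births: 4200 × 0.442 = 1856  |  15300 × 0.472 = 7222  |  4900 × 0.48 = 2352 — total 11430
10–19: 9900 × 0.952 = 9425
20–29: 7500 × 0.946 = 7095
30–39: 4200 × 0.96 = 4032
40–49: 15300 × 0.939 = 14367
50–59: 4900 × 0.928 = 4547
60–69: 15200 × 0.921 = 13999
Net migration: 10–19 − 520 → 8905
→ [11430, 8905, 7095, 4032, 14367, 4547, 13999]
Period 2.
Births: 7095 × 0.442 = 3136  |  4032 × 0.472 = 1903  |  14367 × 0.48 = 6896 — total 11935
10–19: 11430 × 0.952 = 10881
20–29: 8905 × 0.946 = 8424
30–39: 7095 × 0.96 = 6811
40–49: 4032 × 0.939 = 3786
50–59: 14367 × 0.928 = 13333
60–69: 4547 × 0.921 = 4188
Net migration: 10–19 − 520 → 10361
→ [11935, 10361, 8424, 6811, 3786, 13333, 4188]
Period 3.
Births: 8424 × 0.442 = 3723  |  6811 × 0.472 = 3215  |  3786 × 0.48 = 1817 — total 8755
10–19: 11935 × 0.952 = 11362
20–29: 10361 × 0.946 = 9802
30–39: 8424 × 0.96 = 8087
40–49: 6811 × 0.939 = 6396
50–59: 3786 × 0.928 = 3513
60–69: 13333 × 0.921 = 12280
Net migration: 10–19 − 520 → 10842
→ [8755, 10842, 9802, 8087, 6396, 3513, 12280]
Period 4.
Births: 9802 × 0.442 = 4332  |  8087 × 0.472 = 3817  |  6396 × 0.48 = 3070 — total 11219
10–19: 8755 × 0.952 = 8335
20–29: 10842 × 0.946 = 10257
30–39: 9802 × 0.96 = 9410
40–49: 8087 × 0.939 = 7594
50–59: 6396 × 0.928 = 5935
60–69: 3513 × 0.921 = 3235
Net migration: 10–19 − 520 → 7815
→ [11219, 7815, 10257, 9410, 7594, 5935, 3235]
Total: 67600 → 55465; change = -12135; percentage change = -18.0%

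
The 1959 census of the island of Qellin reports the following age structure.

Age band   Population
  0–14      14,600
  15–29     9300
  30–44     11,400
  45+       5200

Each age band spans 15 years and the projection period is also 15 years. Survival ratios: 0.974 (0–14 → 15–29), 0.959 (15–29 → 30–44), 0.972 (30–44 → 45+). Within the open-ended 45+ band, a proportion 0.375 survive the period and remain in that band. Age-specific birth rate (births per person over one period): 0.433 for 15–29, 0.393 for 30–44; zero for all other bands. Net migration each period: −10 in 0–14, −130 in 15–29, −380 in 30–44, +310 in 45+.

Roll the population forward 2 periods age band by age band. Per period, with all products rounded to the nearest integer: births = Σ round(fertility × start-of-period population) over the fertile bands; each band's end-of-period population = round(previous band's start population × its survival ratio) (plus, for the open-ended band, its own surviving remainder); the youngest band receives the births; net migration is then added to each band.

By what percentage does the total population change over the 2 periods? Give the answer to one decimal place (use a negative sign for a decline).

Let band 1 be 0–14 through band 4 = 45+.
— Period 1 —
Births: 9300 * 0.433 = 4027 ; 11400 * 0.393 = 4480 ⇒ total 8507
Band 2: 14600 * 0.974 = 14220
Band 3: 9300 * 0.959 = 8919
Band 4: 11400 * 0.972 + 5200 * 0.375 = 11081 + 1950 = 13031
Net migration: Band 1 − 10 → 8497; Band 2 − 130 → 14090; Band 3 − 380 → 8539; Band 4 + 310 → 13341
→ [8497, 14090, 8539, 13341]
— Period 2 —
Births: 14090 * 0.433 = 6101 ; 8539 * 0.393 = 3356 ⇒ total 9457
Band 2: 8497 * 0.974 = 8276
Band 3: 14090 * 0.959 = 13512
Band 4: 8539 * 0.972 + 13341 * 0.375 = 8300 + 5003 = 13303
Net migration: Band 1 − 10 → 9447; Band 2 − 130 → 8146; Band 3 − 380 → 13132; Band 4 + 310 → 13613
→ [9447, 8146, 13132, 13613]
Total: 40500 → 44338; change = 3838; percentage change = 9.5%

9.5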